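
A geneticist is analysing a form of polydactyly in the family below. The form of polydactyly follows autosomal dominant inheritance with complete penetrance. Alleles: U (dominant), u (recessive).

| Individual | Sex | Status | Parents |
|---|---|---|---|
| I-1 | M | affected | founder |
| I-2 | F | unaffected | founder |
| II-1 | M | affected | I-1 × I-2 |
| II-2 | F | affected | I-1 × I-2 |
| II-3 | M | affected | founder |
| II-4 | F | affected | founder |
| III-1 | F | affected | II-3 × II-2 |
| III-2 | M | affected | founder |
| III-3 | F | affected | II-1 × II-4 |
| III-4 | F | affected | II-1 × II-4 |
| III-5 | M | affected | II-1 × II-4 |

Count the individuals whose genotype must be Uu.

2

Obligate heterozygotes: II-1 is affected so carries U and received u from I-2 (uu), so II-1 is Uu; II-2 is affected so carries U and received u from I-2 (uu), so II-2 is Uu.
Every other individual is either homozygous by phenotype or has at least one consistent homozygous assignment, so the count is 2.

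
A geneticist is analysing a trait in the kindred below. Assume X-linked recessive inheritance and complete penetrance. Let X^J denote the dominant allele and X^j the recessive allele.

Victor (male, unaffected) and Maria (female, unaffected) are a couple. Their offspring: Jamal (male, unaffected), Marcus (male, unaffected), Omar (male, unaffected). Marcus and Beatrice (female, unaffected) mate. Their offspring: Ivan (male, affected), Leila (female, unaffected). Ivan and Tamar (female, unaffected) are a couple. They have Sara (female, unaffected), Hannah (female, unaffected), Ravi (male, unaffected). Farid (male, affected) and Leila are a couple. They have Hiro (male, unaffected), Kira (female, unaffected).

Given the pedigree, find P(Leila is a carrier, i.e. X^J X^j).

Marcus is unaffected, so Marcus is X^J Y.
Beatrice is unaffected so carries J and passed j to Ivan (X^j Y), so Beatrice is X^J X^j.
Their cross gives offspring ratios 1/2 X^J X^J : 1/2 X^J X^j. Conditioning on Leila being unaffected, P(X^J X^j) = 1/2 / 1 = 1/2 before taking Leila's own offspring into account.
Farid is affected, so Farid is X^j Y.
Now use Leila's offspring. Probability of each recorded status — unaffected son Hiro: 1/2 if Leila is X^J X^j, 1 if X^J X^J; unaffected daughter Kira: 1/2 if Leila is X^J X^j, 1 if X^J X^J.
Bayes: P(X^J X^j) = 1/2·1/4 / (1/2·1/4 + 1/2·1) = 1/5.

1/5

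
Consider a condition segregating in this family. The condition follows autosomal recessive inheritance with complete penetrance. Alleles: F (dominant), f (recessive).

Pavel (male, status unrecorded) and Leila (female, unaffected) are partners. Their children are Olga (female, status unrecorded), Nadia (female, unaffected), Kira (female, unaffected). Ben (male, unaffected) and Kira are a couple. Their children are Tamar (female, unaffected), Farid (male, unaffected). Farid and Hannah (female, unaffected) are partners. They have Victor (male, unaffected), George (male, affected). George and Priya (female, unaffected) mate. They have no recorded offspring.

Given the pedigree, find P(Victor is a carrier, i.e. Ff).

2/3

Farid is unaffected so carries F and passed f to George (ff), so Farid is Ff.
Hannah is unaffected so carries F and passed f to George (ff), so Hannah is Ff.
Their cross gives offspring ratios 1/4 FF : 1/2 Ff : 1/4 ff. Conditioning on Victor being unaffected, P(Ff) = 1/2 / 3/4 = 2/3.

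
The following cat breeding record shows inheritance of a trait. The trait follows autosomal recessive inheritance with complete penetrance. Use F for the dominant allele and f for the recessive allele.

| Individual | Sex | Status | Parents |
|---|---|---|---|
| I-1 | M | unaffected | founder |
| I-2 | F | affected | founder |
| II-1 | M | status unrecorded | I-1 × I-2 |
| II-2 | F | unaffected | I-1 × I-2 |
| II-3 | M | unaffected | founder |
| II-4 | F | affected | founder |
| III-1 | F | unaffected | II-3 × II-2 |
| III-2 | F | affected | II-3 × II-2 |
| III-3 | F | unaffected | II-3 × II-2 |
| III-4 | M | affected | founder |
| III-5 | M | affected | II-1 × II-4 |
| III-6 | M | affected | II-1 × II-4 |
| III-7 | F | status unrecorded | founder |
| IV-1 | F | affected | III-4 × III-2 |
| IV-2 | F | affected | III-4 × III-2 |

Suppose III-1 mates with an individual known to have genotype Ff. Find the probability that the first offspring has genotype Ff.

1/2

II-3 is unaffected so carries F and passed f to III-2 (ff), so II-3 is Ff.
II-2 is unaffected so carries F and received f from I-2 (ff), so II-2 is Ff.
III-1 is an unaffected offspring of II-3 (Ff) × II-2 (Ff), whose cross gives 1/4 FF : 1/2 Ff : 1/4 ff; conditioning on being unaffected, III-1 is FF with probability 1/3, Ff with probability 2/3.
Summing over parental genotype combinations, P(offspring has genotype Ff) = 1/3·1/2 + 2/3·1/2 = 1/2.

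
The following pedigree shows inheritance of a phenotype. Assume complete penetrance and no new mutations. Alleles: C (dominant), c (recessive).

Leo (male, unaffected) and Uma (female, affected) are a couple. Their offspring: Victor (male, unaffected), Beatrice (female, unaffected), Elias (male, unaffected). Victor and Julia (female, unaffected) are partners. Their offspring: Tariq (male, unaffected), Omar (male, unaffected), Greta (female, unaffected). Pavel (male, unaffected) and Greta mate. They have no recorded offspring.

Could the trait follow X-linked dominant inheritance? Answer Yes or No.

A consistent assignment under X-linked dominant exists: Leo X^c Y, Uma X^C X^c, Victor X^c Y, Beatrice X^c X^c, Elias X^c Y, Julia X^c X^c, Tariq X^c Y, Omar X^c Y, Greta X^c X^c, Pavel X^c Y.
In this assignment every recorded phenotype matches its genotype and every non-founder's genotype is obtainable from its parents' genotypes, so the pedigree is consistent.

Yes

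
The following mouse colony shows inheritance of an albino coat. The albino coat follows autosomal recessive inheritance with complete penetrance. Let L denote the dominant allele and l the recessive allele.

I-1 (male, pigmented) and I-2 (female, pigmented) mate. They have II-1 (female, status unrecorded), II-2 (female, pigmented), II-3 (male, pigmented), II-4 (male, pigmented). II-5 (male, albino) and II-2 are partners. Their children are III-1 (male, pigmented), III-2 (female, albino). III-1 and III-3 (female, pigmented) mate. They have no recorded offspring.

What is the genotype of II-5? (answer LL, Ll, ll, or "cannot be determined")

ll

II-5 is albino, so II-5 is ll.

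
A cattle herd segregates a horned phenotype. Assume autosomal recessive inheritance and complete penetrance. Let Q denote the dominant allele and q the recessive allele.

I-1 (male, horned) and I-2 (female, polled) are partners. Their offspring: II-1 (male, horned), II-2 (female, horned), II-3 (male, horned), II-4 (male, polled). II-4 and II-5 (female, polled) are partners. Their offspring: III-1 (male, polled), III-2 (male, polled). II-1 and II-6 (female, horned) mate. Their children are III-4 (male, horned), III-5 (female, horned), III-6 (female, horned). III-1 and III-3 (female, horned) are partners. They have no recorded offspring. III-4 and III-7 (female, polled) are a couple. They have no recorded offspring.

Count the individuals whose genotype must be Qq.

Obligate heterozygotes: I-2 is polled so carries Q and passed q to II-1 (qq), so I-2 is Qq; II-4 is polled so carries Q and received q from I-1 (qq), so II-4 is Qq.
Every other individual is either homozygous by phenotype or has at least one consistent homozygous assignment, so the count is 2.

2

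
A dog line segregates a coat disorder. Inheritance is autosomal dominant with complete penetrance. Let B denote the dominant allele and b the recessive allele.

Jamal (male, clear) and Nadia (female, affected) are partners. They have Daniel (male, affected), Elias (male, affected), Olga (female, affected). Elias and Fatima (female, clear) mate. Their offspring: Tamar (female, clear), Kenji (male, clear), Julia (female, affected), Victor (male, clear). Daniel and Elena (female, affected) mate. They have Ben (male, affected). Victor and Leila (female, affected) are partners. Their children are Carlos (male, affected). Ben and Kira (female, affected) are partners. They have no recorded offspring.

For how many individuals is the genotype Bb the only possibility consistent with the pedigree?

Obligate heterozygotes: Daniel is affected so carries B and received b from Jamal (bb), so Daniel is Bb; Elias is affected so carries B and received b from Jamal (bb), so Elias is Bb; Olga is affected so carries B and received b from Jamal (bb), so Olga is Bb; Julia is affected so carries B and received b from Fatima (bb), so Julia is Bb; Carlos is affected so carries B and received b from Victor (bb), so Carlos is Bb.
Every other individual is either homozygous by phenotype or has at least one consistent homozygous assignment, so the count is 5.

5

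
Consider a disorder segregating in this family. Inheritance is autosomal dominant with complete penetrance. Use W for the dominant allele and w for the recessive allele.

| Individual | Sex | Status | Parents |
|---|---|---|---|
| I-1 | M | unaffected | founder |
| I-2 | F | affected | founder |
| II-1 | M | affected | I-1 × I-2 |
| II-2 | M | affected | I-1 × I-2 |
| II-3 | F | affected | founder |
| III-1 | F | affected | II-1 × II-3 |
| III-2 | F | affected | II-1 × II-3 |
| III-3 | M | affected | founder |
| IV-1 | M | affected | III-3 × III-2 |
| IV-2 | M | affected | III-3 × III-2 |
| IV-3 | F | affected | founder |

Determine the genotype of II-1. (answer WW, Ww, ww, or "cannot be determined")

From phenotype alone, II-1 is WW or Ww.
II-1 is affected so carries W and received w from I-1 (ww), so II-1 is Ww.

Ww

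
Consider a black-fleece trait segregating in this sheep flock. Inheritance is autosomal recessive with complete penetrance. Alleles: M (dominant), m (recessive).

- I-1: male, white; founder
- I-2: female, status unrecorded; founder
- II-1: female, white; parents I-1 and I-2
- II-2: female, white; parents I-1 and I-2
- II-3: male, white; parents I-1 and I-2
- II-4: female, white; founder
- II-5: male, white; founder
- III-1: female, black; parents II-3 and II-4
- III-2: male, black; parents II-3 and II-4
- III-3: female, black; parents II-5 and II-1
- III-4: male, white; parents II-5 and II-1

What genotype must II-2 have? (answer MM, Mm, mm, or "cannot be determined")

cannot be determined

II-2's phenotype allows MM or Mm, and no parent or child forces a single allele at both positions; consistent genotype assignments exist with II-2 as MM or Mm.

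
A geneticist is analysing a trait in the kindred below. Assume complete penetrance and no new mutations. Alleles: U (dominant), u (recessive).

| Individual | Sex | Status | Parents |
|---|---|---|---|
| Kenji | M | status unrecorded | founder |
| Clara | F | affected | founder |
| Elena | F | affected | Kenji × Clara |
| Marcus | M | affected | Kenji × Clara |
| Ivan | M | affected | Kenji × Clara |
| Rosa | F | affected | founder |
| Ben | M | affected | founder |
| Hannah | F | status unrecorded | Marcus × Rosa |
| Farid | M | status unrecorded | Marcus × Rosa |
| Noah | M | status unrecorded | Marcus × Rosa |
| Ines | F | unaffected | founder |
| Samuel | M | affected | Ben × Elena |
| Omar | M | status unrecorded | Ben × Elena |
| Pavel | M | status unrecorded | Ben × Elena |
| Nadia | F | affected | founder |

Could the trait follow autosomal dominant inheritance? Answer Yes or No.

A consistent assignment under autosomal dominant exists: Kenji UU, Clara UU, Elena UU, Marcus UU, Ivan UU, Rosa UU, Ben UU, Hannah UU, Farid UU, Noah UU, Ines uu, Samuel UU, Omar UU, Pavel UU, Nadia UU.
In this assignment every recorded phenotype matches its genotype and every non-founder's genotype is obtainable from its parents' genotypes, so the pedigree is consistent.

Yes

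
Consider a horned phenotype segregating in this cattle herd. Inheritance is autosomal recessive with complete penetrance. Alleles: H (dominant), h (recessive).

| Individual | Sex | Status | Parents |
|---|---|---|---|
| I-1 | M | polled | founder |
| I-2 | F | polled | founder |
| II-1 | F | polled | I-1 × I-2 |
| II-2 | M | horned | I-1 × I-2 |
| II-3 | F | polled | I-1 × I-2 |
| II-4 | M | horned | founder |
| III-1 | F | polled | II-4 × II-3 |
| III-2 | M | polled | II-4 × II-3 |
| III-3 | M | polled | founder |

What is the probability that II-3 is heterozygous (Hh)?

1/3

I-1 is polled so carries H and passed h to II-2 (hh), so I-1 is Hh.
I-2 is polled so carries H and passed h to II-2 (hh), so I-2 is Hh.
Their cross gives offspring ratios 1/4 HH : 1/2 Hh : 1/4 hh. Conditioning on II-3 being polled, P(Hh) = 1/2 / 3/4 = 2/3 before taking II-3's own offspring into account.
II-4 is horned, so II-4 is hh.
Now use II-3's offspring. Probability of each recorded status — polled daughter III-1: 1/2 if II-3 is Hh, 1 if HH; polled son III-2: 1/2 if II-3 is Hh, 1 if HH.
Bayes: P(Hh) = 2/3·1/4 / (2/3·1/4 + 1/3·1) = 1/3.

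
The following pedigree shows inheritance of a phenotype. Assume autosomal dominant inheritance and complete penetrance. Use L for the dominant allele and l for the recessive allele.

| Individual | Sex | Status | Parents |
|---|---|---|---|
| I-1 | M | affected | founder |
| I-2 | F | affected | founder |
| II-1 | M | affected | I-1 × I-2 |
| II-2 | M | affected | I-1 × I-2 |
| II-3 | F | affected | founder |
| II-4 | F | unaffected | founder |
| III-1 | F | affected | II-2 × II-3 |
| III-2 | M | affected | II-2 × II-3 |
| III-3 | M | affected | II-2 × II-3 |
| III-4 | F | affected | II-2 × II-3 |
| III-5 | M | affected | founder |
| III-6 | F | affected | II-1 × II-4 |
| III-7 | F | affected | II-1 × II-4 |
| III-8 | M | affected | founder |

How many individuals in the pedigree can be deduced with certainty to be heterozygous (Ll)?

2

Obligate heterozygotes: III-6 is affected so carries L and received l from II-4 (ll), so III-6 is Ll; III-7 is affected so carries L and received l from II-4 (ll), so III-7 is Ll.
Every other individual is either homozygous by phenotype or has at least one consistent homozygous assignment, so the count is 2.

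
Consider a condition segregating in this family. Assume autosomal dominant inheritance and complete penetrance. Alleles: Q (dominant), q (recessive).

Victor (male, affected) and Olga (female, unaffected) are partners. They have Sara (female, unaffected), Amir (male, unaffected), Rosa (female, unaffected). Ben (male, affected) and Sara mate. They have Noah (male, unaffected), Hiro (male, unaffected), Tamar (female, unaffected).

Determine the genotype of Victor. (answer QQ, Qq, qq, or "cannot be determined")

Qq

From phenotype alone, Victor is QQ or Qq.
Victor is affected so carries Q and passed q to Sara (qq), so Victor is Qq.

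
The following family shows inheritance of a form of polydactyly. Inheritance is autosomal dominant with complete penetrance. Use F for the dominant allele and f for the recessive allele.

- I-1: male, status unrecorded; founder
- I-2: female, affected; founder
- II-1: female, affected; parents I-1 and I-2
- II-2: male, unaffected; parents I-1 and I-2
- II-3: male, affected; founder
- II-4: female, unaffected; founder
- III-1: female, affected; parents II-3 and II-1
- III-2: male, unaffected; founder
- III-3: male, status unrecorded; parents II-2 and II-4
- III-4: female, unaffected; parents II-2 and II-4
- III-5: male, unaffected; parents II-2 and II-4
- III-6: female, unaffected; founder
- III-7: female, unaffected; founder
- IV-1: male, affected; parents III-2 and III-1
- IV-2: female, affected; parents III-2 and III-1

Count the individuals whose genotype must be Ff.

3

Obligate heterozygotes: I-2 is affected so carries F and passed f to II-2 (ff), so I-2 is Ff; IV-1 is affected so carries F and received f from III-2 (ff), so IV-1 is Ff; IV-2 is affected so carries F and received f from III-2 (ff), so IV-2 is Ff.
Every other individual is either homozygous by phenotype or has at least one consistent homozygous assignment, so the count is 3.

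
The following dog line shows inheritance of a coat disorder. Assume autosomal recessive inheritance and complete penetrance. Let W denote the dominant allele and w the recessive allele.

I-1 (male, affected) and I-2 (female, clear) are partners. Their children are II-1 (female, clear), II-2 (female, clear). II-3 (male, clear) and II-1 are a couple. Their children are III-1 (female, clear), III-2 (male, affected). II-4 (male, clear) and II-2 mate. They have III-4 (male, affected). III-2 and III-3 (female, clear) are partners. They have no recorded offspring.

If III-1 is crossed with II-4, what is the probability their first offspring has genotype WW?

1/3

II-3 is clear so carries W and passed w to III-2 (ww), so II-3 is Ww.
II-1 is clear so carries W and received w from I-1 (ww), so II-1 is Ww.
III-1 is a clear offspring of II-3 (Ww) × II-1 (Ww), whose cross gives 1/4 WW : 1/2 Ww : 1/4 ww; conditioning on being clear, III-1 is WW with probability 1/3, Ww with probability 2/3.
II-4 is clear so carries W and passed w to III-4 (ww), so II-4 is Ww.
Summing over parental genotype combinations, P(offspring has genotype WW) = 1/3·1/2 + 2/3·1/4 = 1/3.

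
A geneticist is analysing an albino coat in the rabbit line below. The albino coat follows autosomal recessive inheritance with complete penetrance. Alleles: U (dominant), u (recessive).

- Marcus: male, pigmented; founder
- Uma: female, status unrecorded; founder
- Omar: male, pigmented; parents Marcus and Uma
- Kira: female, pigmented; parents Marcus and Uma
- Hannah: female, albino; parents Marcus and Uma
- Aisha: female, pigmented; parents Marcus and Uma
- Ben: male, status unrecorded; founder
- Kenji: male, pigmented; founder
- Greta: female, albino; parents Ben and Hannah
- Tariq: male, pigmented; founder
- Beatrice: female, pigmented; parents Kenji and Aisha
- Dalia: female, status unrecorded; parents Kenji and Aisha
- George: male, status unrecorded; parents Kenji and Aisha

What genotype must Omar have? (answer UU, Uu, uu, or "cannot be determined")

cannot be determined

Omar's phenotype allows UU or Uu, and no parent or child forces a single allele at both positions; consistent genotype assignments exist with Omar as UU or Uu.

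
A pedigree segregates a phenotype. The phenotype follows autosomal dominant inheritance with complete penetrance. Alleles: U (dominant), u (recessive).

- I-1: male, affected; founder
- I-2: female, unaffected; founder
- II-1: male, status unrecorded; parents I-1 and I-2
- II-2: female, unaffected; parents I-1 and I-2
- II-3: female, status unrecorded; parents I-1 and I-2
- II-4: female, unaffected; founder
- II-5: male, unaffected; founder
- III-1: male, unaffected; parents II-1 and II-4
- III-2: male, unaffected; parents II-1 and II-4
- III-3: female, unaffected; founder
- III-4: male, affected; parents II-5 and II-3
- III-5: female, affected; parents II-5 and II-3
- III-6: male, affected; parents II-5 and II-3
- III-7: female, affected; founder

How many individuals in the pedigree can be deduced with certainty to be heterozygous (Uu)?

5

Obligate heterozygotes: I-1 is affected so carries U and passed u to II-2 (uu), so I-1 is Uu; II-3 passed U to III-4 (Uu, whose u came from II-5) and received u from I-2 (uu), so II-3 is Uu; III-4 is affected so carries U and received u from II-5 (uu), so III-4 is Uu; III-5 is affected so carries U and received u from II-5 (uu), so III-5 is Uu; III-6 is affected so carries U and received u from II-5 (uu), so III-6 is Uu.
Every other individual is either homozygous by phenotype or has at least one consistent homozygous assignment, so the count is 5.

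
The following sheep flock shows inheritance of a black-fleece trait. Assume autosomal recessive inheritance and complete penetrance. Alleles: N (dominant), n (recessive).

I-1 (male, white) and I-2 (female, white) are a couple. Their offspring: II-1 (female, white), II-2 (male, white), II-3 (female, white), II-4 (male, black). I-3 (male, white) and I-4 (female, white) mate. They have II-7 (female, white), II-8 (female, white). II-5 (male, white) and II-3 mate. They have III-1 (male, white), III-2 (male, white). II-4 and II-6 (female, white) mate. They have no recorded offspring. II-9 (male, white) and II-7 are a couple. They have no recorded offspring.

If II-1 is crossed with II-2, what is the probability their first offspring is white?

8/9

I-1 is white so carries N and passed n to II-4 (nn), so I-1 is Nn.
I-2 is white so carries N and passed n to II-4 (nn), so I-2 is Nn.
II-1 is a white offspring of I-1 (Nn) × I-2 (Nn), whose cross gives 1/4 NN : 1/2 Nn : 1/4 nn; conditioning on being white, II-1 is NN with probability 1/3, Nn with probability 2/3.
II-2 is a white offspring of I-1 (Nn) × I-2 (Nn), whose cross gives 1/4 NN : 1/2 Nn : 1/4 nn; conditioning on being white, II-2 is NN with probability 1/3, Nn with probability 2/3.
Summing over parental genotype combinations, P(offspring is white) = 1/9·1 + 2/9·1 + 2/9·1 + 4/9·3/4 = 8/9.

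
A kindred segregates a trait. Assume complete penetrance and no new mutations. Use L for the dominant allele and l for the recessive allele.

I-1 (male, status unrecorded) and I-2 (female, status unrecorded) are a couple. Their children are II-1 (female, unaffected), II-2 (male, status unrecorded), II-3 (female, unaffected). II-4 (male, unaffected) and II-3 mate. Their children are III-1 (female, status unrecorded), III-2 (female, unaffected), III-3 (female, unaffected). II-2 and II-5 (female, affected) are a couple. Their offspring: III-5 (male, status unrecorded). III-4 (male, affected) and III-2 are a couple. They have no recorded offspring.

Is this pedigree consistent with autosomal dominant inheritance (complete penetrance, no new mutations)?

Yes

A consistent assignment under autosomal dominant exists: I-1 Ll, I-2 Ll, II-1 ll, II-2 LL, II-3 ll, II-4 ll, II-5 LL, III-1 ll, III-2 ll, III-3 ll, III-4 LL, III-5 LL.
In this assignment every recorded phenotype matches its genotype and every non-founder's genotype is obtainable from its parents' genotypes, so the pedigree is consistent.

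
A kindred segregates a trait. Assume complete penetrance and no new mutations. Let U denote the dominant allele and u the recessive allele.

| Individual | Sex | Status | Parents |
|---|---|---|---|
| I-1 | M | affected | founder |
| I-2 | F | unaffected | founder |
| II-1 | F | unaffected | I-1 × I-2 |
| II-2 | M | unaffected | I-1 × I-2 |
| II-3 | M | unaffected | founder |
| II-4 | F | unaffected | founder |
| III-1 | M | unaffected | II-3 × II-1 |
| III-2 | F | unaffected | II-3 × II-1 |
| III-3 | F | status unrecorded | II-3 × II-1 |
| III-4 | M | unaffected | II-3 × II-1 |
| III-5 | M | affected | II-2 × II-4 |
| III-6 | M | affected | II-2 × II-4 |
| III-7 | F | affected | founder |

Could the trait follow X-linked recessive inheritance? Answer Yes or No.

Yes

A consistent assignment under X-linked recessive exists: I-1 X^u Y, I-2 X^U X^U, II-1 X^U X^u, II-2 X^U Y, II-3 X^U Y, II-4 X^U X^u, III-1 X^U Y, III-2 X^U X^U, III-3 X^U X^U, III-4 X^U Y, III-5 X^u Y, III-6 X^u Y, III-7 X^u X^u.
In this assignment every recorded phenotype matches its genotype and every non-founder's genotype is obtainable from its parents' genotypes, so the pedigree is consistent.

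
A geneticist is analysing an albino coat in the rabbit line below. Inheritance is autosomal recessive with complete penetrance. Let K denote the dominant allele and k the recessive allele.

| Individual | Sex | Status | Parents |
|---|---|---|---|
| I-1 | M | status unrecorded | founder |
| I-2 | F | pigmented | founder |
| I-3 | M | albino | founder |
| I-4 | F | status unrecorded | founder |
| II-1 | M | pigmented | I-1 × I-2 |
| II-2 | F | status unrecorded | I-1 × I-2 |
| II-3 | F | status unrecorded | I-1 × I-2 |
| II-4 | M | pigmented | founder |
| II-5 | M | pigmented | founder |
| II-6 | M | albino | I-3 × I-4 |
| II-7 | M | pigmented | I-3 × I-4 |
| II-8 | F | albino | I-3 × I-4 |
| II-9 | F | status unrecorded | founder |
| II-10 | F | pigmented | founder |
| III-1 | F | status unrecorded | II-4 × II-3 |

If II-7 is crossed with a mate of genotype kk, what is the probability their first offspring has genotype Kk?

II-7 is pigmented so carries K and received k from I-3 (kk), so II-7 is Kk.
The cross gives 1/2 Kk : 1/2 kk, so P(offspring has genotype Kk) = 1/2.

1/2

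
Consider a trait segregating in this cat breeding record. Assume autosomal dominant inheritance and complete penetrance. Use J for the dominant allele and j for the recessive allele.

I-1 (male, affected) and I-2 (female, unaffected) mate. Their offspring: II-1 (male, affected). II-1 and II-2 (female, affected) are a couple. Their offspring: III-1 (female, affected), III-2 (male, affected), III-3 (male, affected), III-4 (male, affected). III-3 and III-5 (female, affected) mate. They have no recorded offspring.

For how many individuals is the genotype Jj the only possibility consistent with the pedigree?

1

Obligate heterozygotes: II-1 is affected so carries J and received j from I-2 (jj), so II-1 is Jj.
Every other individual is either homozygous by phenotype or has at least one consistent homozygous assignment, so the count is 1.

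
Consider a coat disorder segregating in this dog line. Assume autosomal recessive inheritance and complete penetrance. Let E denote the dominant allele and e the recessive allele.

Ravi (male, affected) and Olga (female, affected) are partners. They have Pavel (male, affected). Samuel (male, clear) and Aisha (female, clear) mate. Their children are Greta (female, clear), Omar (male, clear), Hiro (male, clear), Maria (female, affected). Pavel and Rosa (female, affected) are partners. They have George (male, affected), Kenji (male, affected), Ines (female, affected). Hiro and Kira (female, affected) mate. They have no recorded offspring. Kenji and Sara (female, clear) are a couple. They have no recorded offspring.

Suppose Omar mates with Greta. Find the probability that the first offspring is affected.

Samuel is clear so carries E and passed e to Maria (ee), so Samuel is Ee.
Aisha is clear so carries E and passed e to Maria (ee), so Aisha is Ee.
Omar is a clear offspring of Samuel (Ee) × Aisha (Ee), whose cross gives 1/4 EE : 1/2 Ee : 1/4 ee; conditioning on being clear, Omar is EE with probability 1/3, Ee with probability 2/3.
Greta is a clear offspring of Samuel (Ee) × Aisha (Ee), whose cross gives 1/4 EE : 1/2 Ee : 1/4 ee; conditioning on being clear, Greta is EE with probability 1/3, Ee with probability 2/3.
Summing over parental genotype combinations, P(offspring is affected) = 4/9·1/4 = 1/9.

1/9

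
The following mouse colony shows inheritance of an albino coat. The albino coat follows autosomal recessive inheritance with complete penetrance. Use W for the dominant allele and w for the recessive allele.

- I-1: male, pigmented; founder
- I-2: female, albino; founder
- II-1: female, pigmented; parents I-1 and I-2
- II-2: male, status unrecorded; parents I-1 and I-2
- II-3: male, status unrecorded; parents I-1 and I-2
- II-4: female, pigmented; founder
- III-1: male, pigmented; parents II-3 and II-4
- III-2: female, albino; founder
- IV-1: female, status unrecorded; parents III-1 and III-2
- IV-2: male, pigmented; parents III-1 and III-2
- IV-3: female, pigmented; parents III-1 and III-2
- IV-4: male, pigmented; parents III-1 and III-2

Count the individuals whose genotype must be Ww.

Obligate heterozygotes: II-1 is pigmented so carries W and received w from I-2 (ww), so II-1 is Ww; IV-2 is pigmented so carries W and received w from III-2 (ww), so IV-2 is Ww; IV-3 is pigmented so carries W and received w from III-2 (ww), so IV-3 is Ww; IV-4 is pigmented so carries W and received w from III-2 (ww), so IV-4 is Ww.
Every other individual is either homozygous by phenotype or has at least one consistent homozygous assignment, so the count is 4.

4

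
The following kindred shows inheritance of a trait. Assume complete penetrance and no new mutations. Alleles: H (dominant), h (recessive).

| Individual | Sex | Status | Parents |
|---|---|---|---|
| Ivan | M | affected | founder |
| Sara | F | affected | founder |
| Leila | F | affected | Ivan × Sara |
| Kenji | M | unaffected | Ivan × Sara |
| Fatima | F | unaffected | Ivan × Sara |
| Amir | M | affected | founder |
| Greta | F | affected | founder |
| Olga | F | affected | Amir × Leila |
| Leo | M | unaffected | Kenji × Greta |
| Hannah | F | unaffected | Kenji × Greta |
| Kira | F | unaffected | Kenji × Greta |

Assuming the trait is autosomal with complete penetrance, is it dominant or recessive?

dominant

Ivan and Sara are both affected yet have an unaffected child Kenji. Under a recessive model two affected parents are homozygous and every child would be affected, so the trait cannot be recessive.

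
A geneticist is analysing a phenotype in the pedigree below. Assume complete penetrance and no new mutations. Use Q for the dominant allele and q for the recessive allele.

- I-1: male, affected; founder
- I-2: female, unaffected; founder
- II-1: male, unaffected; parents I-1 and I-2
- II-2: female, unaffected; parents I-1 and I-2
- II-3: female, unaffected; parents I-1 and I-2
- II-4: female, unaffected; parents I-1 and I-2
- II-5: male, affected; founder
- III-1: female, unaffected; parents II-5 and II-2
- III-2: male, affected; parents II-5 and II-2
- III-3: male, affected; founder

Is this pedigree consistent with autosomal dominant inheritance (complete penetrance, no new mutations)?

A consistent assignment under autosomal dominant exists: I-1 Qq, I-2 qq, II-1 qq, II-2 qq, II-3 qq, II-4 qq, II-5 Qq, III-1 qq, III-2 Qq, III-3 QQ.
In this assignment every recorded phenotype matches its genotype and every non-founder's genotype is obtainable from its parents' genotypes, so the pedigree is consistent.

Yes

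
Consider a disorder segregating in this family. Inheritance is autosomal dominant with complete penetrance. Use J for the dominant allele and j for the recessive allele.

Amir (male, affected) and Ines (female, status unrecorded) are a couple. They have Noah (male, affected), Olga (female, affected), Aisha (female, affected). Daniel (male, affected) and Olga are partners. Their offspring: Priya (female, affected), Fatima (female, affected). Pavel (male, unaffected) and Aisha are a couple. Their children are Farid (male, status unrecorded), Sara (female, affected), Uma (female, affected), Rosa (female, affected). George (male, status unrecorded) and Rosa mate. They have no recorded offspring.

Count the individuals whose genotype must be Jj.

Obligate heterozygotes: Sara is affected so carries J and received j from Pavel (jj), so Sara is Jj; Uma is affected so carries J and received j from Pavel (jj), so Uma is Jj; Rosa is affected so carries J and received j from Pavel (jj), so Rosa is Jj.
Every other individual is either homozygous by phenotype or has at least one consistent homozygous assignment, so the count is 3.

3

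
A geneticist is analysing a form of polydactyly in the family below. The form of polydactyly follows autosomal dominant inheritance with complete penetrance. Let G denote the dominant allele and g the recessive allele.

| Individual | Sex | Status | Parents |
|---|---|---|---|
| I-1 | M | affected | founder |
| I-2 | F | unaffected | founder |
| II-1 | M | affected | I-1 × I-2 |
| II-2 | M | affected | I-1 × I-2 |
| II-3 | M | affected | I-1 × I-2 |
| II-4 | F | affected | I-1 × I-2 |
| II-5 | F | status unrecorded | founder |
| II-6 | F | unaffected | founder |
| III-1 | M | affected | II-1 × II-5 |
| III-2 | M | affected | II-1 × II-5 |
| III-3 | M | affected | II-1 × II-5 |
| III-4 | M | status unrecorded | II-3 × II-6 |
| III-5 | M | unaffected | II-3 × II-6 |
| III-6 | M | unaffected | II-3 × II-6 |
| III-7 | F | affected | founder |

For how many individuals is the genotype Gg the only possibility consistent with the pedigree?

4

Obligate heterozygotes: II-1 is affected so carries G and received g from I-2 (gg), so II-1 is Gg; II-2 is affected so carries G and received g from I-2 (gg), so II-2 is Gg; II-3 is affected so carries G and received g from I-2 (gg), so II-3 is Gg; II-4 is affected so carries G and received g from I-2 (gg), so II-4 is Gg.
Every other individual is either homozygous by phenotype or has at least one consistent homozygous assignment, so the count is 4.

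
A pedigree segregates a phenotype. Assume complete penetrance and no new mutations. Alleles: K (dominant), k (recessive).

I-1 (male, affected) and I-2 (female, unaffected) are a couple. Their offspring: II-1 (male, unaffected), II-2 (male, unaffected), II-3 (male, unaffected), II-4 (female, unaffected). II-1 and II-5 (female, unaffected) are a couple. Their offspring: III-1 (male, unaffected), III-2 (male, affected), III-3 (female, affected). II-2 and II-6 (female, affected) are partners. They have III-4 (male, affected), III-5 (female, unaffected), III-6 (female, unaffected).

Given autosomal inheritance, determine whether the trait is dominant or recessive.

II-1 and II-5 are both unaffected yet have an affected child III-2. Under dominance, an affected child requires at least one affected parent, so the trait cannot be dominant.

recessive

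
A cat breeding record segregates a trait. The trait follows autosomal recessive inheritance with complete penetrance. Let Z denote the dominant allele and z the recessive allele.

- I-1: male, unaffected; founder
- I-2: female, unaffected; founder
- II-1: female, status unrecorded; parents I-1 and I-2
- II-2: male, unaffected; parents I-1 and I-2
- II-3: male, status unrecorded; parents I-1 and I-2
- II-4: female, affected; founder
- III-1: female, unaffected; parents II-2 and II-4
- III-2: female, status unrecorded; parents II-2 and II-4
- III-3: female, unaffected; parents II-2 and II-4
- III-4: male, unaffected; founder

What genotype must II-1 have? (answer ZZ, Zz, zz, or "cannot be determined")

II-1's phenotype is unrecorded, and no parent or child forces a single allele at both positions; consistent genotype assignments exist with II-1 as ZZ or Zz or zz.

cannot be determined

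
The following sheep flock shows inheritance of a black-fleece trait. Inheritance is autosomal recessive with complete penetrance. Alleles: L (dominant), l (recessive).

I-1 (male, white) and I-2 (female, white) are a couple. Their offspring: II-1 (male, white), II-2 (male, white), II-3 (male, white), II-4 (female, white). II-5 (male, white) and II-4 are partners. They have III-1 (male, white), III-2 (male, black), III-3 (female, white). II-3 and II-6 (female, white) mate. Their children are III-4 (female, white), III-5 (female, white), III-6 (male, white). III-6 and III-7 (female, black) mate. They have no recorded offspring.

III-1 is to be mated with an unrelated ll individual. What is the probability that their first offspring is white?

II-5 is white so carries L and passed l to III-2 (ll), so II-5 is Ll.
II-4 is white so carries L and passed l to III-2 (ll), so II-4 is Ll.
III-1 is a white offspring of II-5 (Ll) × II-4 (Ll), whose cross gives 1/4 LL : 1/2 Ll : 1/4 ll; conditioning on being white, III-1 is LL with probability 1/3, Ll with probability 2/3.
Summing over parental genotype combinations, P(offspring is white) = 1/3·1 + 2/3·1/2 = 2/3.

2/3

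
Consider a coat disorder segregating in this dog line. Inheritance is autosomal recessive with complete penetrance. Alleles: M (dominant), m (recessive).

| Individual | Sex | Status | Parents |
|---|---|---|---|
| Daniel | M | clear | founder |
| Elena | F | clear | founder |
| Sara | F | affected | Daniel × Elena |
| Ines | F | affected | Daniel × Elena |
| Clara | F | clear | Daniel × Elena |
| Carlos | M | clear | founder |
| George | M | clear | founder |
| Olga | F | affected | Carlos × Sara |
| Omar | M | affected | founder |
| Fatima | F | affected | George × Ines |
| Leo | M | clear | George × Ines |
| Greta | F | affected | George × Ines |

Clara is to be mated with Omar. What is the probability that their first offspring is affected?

1/3

Daniel is clear so carries M and passed m to Sara (mm), so Daniel is Mm.
Elena is clear so carries M and passed m to Sara (mm), so Elena is Mm.
Clara is a clear offspring of Daniel (Mm) × Elena (Mm), whose cross gives 1/4 MM : 1/2 Mm : 1/4 mm; conditioning on being clear, Clara is MM with probability 1/3, Mm with probability 2/3.
Omar is affected, so Omar is mm.
Summing over parental genotype combinations, P(offspring is affected) = 2/3·1/2 = 1/3.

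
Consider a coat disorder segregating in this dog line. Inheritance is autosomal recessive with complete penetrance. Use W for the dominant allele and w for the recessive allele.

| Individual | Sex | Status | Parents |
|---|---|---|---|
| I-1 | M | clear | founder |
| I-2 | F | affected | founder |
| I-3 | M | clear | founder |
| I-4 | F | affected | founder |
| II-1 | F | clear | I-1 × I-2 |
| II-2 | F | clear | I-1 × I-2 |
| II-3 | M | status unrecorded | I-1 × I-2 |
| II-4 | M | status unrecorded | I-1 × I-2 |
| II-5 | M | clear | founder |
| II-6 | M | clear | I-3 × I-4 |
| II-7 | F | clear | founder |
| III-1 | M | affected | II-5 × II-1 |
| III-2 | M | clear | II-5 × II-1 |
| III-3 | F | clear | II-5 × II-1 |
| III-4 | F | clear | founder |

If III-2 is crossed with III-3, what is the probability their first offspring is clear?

8/9

II-5 is clear so carries W and passed w to III-1 (ww), so II-5 is Ww.
II-1 is clear so carries W and received w from I-2 (ww), so II-1 is Ww.
III-2 is a clear offspring of II-5 (Ww) × II-1 (Ww), whose cross gives 1/4 WW : 1/2 Ww : 1/4 ww; conditioning on being clear, III-2 is WW with probability 1/3, Ww with probability 2/3.
III-3 is a clear offspring of II-5 (Ww) × II-1 (Ww), whose cross gives 1/4 WW : 1/2 Ww : 1/4 ww; conditioning on being clear, III-3 is WW with probability 1/3, Ww with probability 2/3.
Summing over parental genotype combinations, P(offspring is clear) = 1/9·1 + 2/9·1 + 2/9·1 + 4/9·3/4 = 8/9.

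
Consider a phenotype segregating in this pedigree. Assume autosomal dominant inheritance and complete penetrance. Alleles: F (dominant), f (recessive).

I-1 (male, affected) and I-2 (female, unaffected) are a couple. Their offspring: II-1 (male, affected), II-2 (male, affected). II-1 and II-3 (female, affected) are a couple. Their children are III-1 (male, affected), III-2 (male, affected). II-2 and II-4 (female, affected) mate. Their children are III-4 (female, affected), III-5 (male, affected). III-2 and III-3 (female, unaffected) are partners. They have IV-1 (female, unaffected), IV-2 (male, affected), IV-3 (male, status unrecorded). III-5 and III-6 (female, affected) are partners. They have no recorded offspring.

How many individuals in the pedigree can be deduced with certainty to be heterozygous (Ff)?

4

Obligate heterozygotes: II-1 is affected so carries F and received f from I-2 (ff), so II-1 is Ff; II-2 is affected so carries F and received f from I-2 (ff), so II-2 is Ff; III-2 is affected so carries F and passed f to IV-1 (ff), so III-2 is Ff; IV-2 is affected so carries F and received f from III-3 (ff), so IV-2 is Ff.
Every other individual is either homozygous by phenotype or has at least one consistent homozygous assignment, so the count is 4.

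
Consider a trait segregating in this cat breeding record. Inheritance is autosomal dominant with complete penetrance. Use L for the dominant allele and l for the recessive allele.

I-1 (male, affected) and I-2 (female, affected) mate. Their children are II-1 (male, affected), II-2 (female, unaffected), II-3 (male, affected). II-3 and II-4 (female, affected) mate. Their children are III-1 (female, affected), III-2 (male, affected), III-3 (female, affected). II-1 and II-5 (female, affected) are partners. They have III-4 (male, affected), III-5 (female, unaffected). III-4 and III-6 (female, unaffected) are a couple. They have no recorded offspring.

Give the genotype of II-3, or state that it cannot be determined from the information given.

cannot be determined

II-3's phenotype allows LL or Ll, and no parent or child forces a single allele at both positions; consistent genotype assignments exist with II-3 as LL or Ll.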